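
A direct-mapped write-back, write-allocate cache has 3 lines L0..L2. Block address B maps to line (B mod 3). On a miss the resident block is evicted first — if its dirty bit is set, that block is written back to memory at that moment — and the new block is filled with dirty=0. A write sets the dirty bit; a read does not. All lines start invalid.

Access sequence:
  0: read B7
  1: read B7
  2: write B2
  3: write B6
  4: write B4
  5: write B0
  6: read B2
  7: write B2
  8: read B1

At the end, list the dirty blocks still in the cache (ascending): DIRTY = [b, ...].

DIRTY = [0, 2]

  0 | R B7 → L1 miss [-]
  1 | R B7 → L1 hit [-]
  2 | W B2 → L2 miss [D]
  3 | W B6 → L0 miss [D]
  4 | W B4 → L1 miss [D]
  5 | W B0 → L0 miss wb→B6 [D]
  6 | R B2 → L2 hit [D]
  7 | W B2 → L2 hit [D]
  8 | R B1 → L1 miss wb→B4 [-]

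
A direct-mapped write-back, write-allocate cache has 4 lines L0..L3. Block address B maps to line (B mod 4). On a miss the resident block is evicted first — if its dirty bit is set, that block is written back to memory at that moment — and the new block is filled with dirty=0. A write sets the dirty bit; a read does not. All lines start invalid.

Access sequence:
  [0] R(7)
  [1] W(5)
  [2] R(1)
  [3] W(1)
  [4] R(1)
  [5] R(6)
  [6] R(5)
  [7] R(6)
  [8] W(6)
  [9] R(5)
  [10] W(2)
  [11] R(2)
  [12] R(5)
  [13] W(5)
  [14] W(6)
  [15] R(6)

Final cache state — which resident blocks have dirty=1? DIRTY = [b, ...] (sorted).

  0 | R B7 → L3 miss [-]
  1 | W B5 → L1 miss [D]
  2 | R B1 → L1 miss wb→B5 [-]
  3 | W B1 → L1 hit [D]
  4 | R B1 → L1 hit [D]
  5 | R B6 → L2 miss [-]
  6 | R B5 → L1 miss wb→B1 [-]
  7 | R B6 → L2 hit [-]
  8 | W B6 → L2 hit [D]
  9 | R B5 → L1 hit [-]
  10 | W B2 → L2 miss wb→B6 [D]
  11 | R B2 → L2 hit [D]
  12 | R B5 → L1 hit [-]
  13 | W B5 → L1 hit [D]
  14 | W B6 → L2 miss wb→B2 [D]
  15 | R B6 → L2 hit [D]

DIRTY = [5, 6]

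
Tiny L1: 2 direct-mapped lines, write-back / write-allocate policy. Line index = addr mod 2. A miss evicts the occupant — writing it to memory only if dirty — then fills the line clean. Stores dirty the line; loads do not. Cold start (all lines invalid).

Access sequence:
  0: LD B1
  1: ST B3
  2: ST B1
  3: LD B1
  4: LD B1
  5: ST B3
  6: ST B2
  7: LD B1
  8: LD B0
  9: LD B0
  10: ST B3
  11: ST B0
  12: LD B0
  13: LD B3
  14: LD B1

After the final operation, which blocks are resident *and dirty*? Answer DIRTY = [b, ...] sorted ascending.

DIRTY = [0]

  0 | R B1 → L1 miss [-]
  1 | W B3 → L1 miss [D]
  2 | W B1 → L1 miss wb→B3 [D]
  3 | R B1 → L1 hit [D]
  4 | R B1 → L1 hit [D]
  5 | W B3 → L1 miss wb→B1 [D]
  6 | W B2 → L0 miss [D]
  7 | R B1 → L1 miss wb→B3 [-]
  8 | R B0 → L0 miss wb→B2 [-]
  9 | R B0 → L0 hit [-]
  10 | W B3 → L1 miss [D]
  11 | W B0 → L0 hit [D]
  12 | R B0 → L0 hit [D]
  13 | R B3 → L1 hit [D]
  14 | R B1 → L1 miss wb→B3 [-]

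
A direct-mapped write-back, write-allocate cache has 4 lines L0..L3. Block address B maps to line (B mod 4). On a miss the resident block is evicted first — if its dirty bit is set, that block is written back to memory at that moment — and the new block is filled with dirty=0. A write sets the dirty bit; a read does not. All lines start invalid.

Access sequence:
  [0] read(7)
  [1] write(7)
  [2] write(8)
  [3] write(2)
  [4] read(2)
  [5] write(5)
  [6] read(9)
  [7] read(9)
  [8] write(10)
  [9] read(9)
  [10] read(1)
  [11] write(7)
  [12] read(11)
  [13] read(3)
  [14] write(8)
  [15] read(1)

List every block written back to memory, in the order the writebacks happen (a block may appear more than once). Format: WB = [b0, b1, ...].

  0 | R B7 → L3 miss [-]
  1 | W B7 → L3 hit [D]
  2 | W B8 → L0 miss [D]
  3 | W B2 → L2 miss [D]
  4 | R B2 → L2 hit [D]
  5 | W B5 → L1 miss [D]
  6 | R B9 → L1 miss wb→B5 [-]
  7 | R B9 → L1 hit [-]
  8 | W B10 → L2 miss wb→B2 [D]
  9 | R B9 → L1 hit [-]
  10 | R B1 → L1 miss [-]
  11 | W B7 → L3 hit [D]
  12 | R B11 → L3 miss wb→B7 [-]
  13 | R B3 → L3 miss [-]
  14 | W B8 → L0 hit [D]
  15 | R B1 → L1 hit [-]

WB = [5, 2, 7]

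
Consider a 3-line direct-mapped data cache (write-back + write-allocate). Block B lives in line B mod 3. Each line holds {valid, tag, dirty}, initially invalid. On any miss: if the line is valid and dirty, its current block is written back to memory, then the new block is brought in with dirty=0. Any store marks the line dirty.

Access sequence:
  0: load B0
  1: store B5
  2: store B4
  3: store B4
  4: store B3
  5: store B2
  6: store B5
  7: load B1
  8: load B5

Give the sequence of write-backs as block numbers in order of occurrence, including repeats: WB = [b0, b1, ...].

WB = [5, 2, 4]

0: R B0 → L0 miss [-]
1: W B5 → L2 miss [D]
2: W B4 → L1 miss [D]
3: W B4 → L1 hit [D]
4: W B3 → L0 miss [D]
5: W B2 → L2 miss wb→B5 [D]
6: W B5 → L2 miss wb→B2 [D]
7: R B1 → L1 miss wb→B4 [-]
8: R B5 → L2 hit [D]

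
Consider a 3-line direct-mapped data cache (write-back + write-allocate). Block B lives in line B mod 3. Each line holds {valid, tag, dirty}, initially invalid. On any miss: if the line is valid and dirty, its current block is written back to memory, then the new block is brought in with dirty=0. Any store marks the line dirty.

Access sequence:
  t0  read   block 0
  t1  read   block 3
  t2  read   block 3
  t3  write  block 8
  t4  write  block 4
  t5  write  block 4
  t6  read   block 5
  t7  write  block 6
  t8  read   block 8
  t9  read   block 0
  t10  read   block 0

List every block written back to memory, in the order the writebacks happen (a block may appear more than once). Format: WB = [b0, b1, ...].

0: R B0 → L0 miss [-]
1: R B3 → L0 miss [-]
2: R B3 → L0 hit [-]
3: W B8 → L2 miss [D]
4: W B4 → L1 miss [D]
5: W B4 → L1 hit [D]
6: R B5 → L2 miss wb→B8 [-]
7: W B6 → L0 miss [D]
8: R B8 → L2 miss [-]
9: R B0 → L0 miss wb→B6 [-]
10: R B0 → L0 hit [-]

WB = [8, 6]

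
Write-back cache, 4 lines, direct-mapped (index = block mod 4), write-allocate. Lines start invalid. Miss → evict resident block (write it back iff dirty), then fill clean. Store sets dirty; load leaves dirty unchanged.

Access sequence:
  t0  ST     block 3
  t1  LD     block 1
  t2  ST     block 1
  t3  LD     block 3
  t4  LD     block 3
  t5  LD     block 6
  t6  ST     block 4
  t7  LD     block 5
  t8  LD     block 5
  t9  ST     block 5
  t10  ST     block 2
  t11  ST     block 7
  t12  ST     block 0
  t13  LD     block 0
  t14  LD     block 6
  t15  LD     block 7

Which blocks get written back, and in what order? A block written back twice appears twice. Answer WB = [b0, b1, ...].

0: W B3 → L3 miss [D]
1: R B1 → L1 miss [-]
2: W B1 → L1 hit [D]
3: R B3 → L3 hit [D]
4: R B3 → L3 hit [D]
5: R B6 → L2 miss [-]
6: W B4 → L0 miss [D]
7: R B5 → L1 miss wb→B1 [-]
8: R B5 → L1 hit [-]
9: W B5 → L1 hit [D]
10: W B2 → L2 miss [D]
11: W B7 → L3 miss wb→B3 [D]
12: W B0 → L0 miss wb→B4 [D]
13: R B0 → L0 hit [D]
14: R B6 → L2 miss wb→B2 [-]
15: R B7 → L3 hit [D]

WB = [1, 3, 4, 2]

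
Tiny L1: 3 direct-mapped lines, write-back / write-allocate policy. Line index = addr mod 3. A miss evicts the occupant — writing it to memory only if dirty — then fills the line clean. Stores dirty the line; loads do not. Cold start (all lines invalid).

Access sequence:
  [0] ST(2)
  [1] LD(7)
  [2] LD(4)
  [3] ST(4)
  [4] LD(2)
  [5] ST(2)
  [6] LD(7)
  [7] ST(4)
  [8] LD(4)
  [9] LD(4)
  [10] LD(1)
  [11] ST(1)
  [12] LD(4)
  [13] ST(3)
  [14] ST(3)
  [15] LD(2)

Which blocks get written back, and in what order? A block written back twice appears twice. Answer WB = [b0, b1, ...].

0: W B2 → L2 miss [D]
1: R B7 → L1 miss [-]
2: R B4 → L1 miss [-]
3: W B4 → L1 hit [D]
4: R B2 → L2 hit [D]
5: W B2 → L2 hit [D]
6: R B7 → L1 miss wb→B4 [-]
7: W B4 → L1 miss [D]
8: R B4 → L1 hit [D]
9: R B4 → L1 hit [D]
10: R B1 → L1 miss wb→B4 [-]
11: W B1 → L1 hit [D]
12: R B4 → L1 miss wb→B1 [-]
13: W B3 → L0 miss [D]
14: W B3 → L0 hit [D]
15: R B2 → L2 hit [D]

WB = [4, 4, 1]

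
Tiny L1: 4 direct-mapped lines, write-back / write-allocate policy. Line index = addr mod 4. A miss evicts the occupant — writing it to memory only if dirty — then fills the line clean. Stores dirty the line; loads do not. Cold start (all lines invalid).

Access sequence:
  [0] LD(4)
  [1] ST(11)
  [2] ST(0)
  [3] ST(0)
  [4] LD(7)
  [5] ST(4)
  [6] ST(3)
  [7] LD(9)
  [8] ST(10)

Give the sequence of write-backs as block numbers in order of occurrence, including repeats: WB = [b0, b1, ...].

WB = [11, 0]

0: R B4 → L0 miss [-]
1: W B11 → L3 miss [D]
2: W B0 → L0 miss [D]
3: W B0 → L0 hit [D]
4: R B7 → L3 miss wb→B11 [-]
5: W B4 → L0 miss wb→B0 [D]
6: W B3 → L3 miss [D]
7: R B9 → L1 miss [-]
8: W B10 → L2 miss [D]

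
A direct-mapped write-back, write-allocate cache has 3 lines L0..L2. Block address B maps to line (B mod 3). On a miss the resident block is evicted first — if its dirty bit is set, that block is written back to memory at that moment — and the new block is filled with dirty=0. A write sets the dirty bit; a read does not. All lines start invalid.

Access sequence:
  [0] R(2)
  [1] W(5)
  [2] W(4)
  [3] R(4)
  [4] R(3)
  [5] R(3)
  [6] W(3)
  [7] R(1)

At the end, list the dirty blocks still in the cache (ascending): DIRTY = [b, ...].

DIRTY = [3, 5]

0: R B2 → L2 miss [-]
1: W B5 → L2 miss [D]
2: W B4 → L1 miss [D]
3: R B4 → L1 hit [D]
4: R B3 → L0 miss [-]
5: R B3 → L0 hit [-]
6: W B3 → L0 hit [D]
7: R B1 → L1 miss wb→B4 [-]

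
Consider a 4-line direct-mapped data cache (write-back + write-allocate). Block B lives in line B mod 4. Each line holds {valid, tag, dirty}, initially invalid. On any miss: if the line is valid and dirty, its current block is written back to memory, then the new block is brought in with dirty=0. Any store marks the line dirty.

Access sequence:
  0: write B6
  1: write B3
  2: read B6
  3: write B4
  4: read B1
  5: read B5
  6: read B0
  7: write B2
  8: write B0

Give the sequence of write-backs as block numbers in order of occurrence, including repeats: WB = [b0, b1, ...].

  0 | W B6 → L2 miss [D]
  1 | W B3 → L3 miss [D]
  2 | R B6 → L2 hit [D]
  3 | W B4 → L0 miss [D]
  4 | R B1 → L1 miss [-]
  5 | R B5 → L1 miss [-]
  6 | R B0 → L0 miss wb→B4 [-]
  7 | W B2 → L2 miss wb→B6 [D]
  8 | W B0 → L0 hit [D]

WB = [4, 6]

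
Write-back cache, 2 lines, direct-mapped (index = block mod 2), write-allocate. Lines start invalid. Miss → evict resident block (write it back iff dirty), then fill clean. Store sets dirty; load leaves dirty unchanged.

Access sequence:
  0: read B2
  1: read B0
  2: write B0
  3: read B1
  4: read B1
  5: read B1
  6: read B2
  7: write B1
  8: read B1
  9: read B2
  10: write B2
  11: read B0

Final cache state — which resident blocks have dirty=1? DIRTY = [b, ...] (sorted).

DIRTY = [1]

  0 | R B2 → L0 miss [-]
  1 | R B0 → L0 miss [-]
  2 | W B0 → L0 hit [D]
  3 | R B1 → L1 miss [-]
  4 | R B1 → L1 hit [-]
  5 | R B1 → L1 hit [-]
  6 | R B2 → L0 miss wb→B0 [-]
  7 | W B1 → L1 hit [D]
  8 | R B1 → L1 hit [D]
  9 | R B2 → L0 hit [-]
  10 | W B2 → L0 hit [D]
  11 | R B0 → L0 miss wb→B2 [-]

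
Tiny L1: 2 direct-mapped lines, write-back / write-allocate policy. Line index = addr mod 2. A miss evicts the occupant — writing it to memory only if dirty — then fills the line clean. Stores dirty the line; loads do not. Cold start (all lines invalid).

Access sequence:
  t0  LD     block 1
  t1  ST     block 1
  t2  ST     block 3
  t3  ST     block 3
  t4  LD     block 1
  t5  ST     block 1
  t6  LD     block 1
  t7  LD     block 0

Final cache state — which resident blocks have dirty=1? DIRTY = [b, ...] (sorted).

0: R B1 -> L1 miss  d=-]
1: W B1 -> L1 hit  d=D]
2: W B3 -> L1 miss wb->B1  d=D]
3: W B3 -> L1 hit  d=D]
4: R B1 -> L1 miss wb->B3  d=-]
5: W B1 -> L1 hit  d=D]
6: R B1 -> L1 hit  d=D]
7: R B0 -> L0 miss  d=-]

DIRTY = [1]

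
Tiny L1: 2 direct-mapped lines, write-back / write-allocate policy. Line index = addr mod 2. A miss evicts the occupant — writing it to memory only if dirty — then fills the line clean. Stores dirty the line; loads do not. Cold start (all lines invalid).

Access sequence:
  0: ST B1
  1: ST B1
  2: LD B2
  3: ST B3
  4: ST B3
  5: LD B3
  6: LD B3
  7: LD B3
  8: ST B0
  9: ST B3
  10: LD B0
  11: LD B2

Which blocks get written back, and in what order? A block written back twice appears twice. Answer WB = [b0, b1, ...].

  0 | W B1 → L1 miss [D]
  1 | W B1 → L1 hit [D]
  2 | R B2 → L0 miss [-]
  3 | W B3 → L1 miss wb→B1 [D]
  4 | W B3 → L1 hit [D]
  5 | R B3 → L1 hit [D]
  6 | R B3 → L1 hit [D]
  7 | R B3 → L1 hit [D]
  8 | W B0 → L0 miss [D]
  9 | W B3 → L1 hit [D]
  10 | R B0 → L0 hit [D]
  11 | R B2 → L0 miss wb→B0 [-]

WB = [1, 0]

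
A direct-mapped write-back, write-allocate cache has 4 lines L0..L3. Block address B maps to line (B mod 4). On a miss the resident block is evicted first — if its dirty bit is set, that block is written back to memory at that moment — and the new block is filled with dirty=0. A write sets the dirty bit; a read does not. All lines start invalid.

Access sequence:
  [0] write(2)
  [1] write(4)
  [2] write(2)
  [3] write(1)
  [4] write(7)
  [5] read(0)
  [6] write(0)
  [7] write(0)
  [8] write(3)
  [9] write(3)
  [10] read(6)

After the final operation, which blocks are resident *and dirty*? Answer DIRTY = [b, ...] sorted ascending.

DIRTY = [0, 1, 3]

  0 | W B2 → L2 miss [D]
  1 | W B4 → L0 miss [D]
  2 | W B2 → L2 hit [D]
  3 | W B1 → L1 miss [D]
  4 | W B7 → L3 miss [D]
  5 | R B0 → L0 miss wb→B4 [-]
  6 | W B0 → L0 hit [D]
  7 | W B0 → L0 hit [D]
  8 | W B3 → L3 miss wb→B7 [D]
  9 | W B3 → L3 hit [D]
  10 | R B6 → L2 miss wb→B2 [-]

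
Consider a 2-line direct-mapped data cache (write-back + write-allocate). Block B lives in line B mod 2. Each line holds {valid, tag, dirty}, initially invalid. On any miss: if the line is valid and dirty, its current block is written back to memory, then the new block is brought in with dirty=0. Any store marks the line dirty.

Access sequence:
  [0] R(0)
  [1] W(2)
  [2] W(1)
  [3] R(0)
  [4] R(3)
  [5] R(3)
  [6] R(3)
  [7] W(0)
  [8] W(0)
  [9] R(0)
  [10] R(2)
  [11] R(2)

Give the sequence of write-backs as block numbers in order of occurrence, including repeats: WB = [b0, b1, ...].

WB = [2, 1, 0]

  0 | R B0 → L0 miss [-]
  1 | W B2 → L0 miss [D]
  2 | W B1 → L1 miss [D]
  3 | R B0 → L0 miss wb→B2 [-]
  4 | R B3 → L1 miss wb→B1 [-]
  5 | R B3 → L1 hit [-]
  6 | R B3 → L1 hit [-]
  7 | W B0 → L0 hit [D]
  8 | W B0 → L0 hit [D]
  9 | R B0 → L0 hit [D]
  10 | R B2 → L0 miss wb→B0 [-]
  11 | R B2 → L0 hit [-]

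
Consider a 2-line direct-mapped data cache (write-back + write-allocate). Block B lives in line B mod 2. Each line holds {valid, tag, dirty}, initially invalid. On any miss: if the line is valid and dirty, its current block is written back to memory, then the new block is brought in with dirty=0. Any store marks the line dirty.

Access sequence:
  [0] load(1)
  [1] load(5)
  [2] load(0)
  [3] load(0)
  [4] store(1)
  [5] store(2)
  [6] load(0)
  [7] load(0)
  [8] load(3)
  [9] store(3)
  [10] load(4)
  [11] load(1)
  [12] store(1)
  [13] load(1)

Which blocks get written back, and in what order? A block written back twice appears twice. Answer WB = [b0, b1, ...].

0: R B1 → L1 miss [-]
1: R B5 → L1 miss [-]
2: R B0 → L0 miss [-]
3: R B0 → L0 hit [-]
4: W B1 → L1 miss [D]
5: W B2 → L0 miss [D]
6: R B0 → L0 miss wb→B2 [-]
7: R B0 → L0 hit [-]
8: R B3 → L1 miss wb→B1 [-]
9: W B3 → L1 hit [D]
10: R B4 → L0 miss [-]
11: R B1 → L1 miss wb→B3 [-]
12: W B1 → L1 hit [D]
13: R B1 → L1 hit [D]

WB = [2, 1, 3]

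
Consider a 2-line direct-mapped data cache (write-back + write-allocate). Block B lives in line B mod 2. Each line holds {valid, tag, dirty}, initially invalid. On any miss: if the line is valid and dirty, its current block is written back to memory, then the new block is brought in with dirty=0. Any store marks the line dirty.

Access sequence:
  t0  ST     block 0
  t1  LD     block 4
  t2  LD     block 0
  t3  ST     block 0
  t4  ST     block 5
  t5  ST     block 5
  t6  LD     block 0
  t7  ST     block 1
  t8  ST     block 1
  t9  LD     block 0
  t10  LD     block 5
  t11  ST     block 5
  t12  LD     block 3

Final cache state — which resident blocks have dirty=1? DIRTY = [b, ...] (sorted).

0: W B0 -> L0 miss  d=D]
1: R B4 -> L0 miss wb->B0  d=-]
2: R B0 -> L0 miss  d=-]
3: W B0 -> L0 hit  d=D]
4: W B5 -> L1 miss  d=D]
5: W B5 -> L1 hit  d=D]
6: R B0 -> L0 hit  d=D]
7: W B1 -> L1 miss wb->B5  d=D]
8: W B1 -> L1 hit  d=D]
9: R B0 -> L0 hit  d=D]
10: R B5 -> L1 miss wb->B1  d=-]
11: W B5 -> L1 hit  d=D]
12: R B3 -> L1 miss wb->B5  d=-]

DIRTY = [0]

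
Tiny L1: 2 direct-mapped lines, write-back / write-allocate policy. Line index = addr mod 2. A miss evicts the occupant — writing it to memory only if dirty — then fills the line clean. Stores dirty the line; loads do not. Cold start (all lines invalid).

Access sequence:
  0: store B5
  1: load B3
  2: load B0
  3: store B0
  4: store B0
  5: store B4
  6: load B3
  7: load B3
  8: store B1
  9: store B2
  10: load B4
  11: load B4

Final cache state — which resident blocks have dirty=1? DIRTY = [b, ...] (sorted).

DIRTY = [1]

  0 | W B5 → L1 miss [D]
  1 | R B3 → L1 miss wb→B5 [-]
  2 | R B0 → L0 miss [-]
  3 | W B0 → L0 hit [D]
  4 | W B0 → L0 hit [D]
  5 | W B4 → L0 miss wb→B0 [D]
  6 | R B3 → L1 hit [-]
  7 | R B3 → L1 hit [-]
  8 | W B1 → L1 miss [D]
  9 | W B2 → L0 miss wb→B4 [D]
  10 | R B4 → L0 miss wb→B2 [-]
  11 | R B4 → L0 hit [-]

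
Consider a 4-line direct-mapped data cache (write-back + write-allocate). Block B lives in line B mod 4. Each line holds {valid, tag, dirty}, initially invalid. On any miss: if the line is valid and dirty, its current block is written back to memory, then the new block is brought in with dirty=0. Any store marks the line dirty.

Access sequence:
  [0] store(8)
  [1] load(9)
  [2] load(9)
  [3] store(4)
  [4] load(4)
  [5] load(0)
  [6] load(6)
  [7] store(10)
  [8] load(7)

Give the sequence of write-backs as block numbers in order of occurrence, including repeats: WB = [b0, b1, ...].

  0 | W B8 → L0 miss [D]
  1 | R B9 → L1 miss [-]
  2 | R B9 → L1 hit [-]
  3 | W B4 → L0 miss wb→B8 [D]
  4 | R B4 → L0 hit [D]
  5 | R B0 → L0 miss wb→B4 [-]
  6 | R B6 → L2 miss [-]
  7 | W B10 → L2 miss [D]
  8 | R B7 → L3 miss [-]

WB = [8, 4]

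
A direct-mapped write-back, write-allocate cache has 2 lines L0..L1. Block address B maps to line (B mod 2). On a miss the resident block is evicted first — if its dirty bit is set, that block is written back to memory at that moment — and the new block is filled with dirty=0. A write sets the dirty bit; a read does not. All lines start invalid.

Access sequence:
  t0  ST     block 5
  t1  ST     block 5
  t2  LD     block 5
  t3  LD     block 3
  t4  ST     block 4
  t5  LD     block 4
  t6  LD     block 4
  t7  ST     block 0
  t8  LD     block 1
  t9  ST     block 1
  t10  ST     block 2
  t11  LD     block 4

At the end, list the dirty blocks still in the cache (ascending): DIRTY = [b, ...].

0: W B5 -> L1 miss  d=D]
1: W B5 -> L1 hit  d=D]
2: R B5 -> L1 hit  d=D]
3: R B3 -> L1 miss wb->B5  d=-]
4: W B4 -> L0 miss  d=D]
5: R B4 -> L0 hit  d=D]
6: R B4 -> L0 hit  d=D]
7: W B0 -> L0 miss wb->B4  d=D]
8: R B1 -> L1 miss  d=-]
9: W B1 -> L1 hit  d=D]
10: W B2 -> L0 miss wb->B0  d=D]
11: R B4 -> L0 miss wb->B2  d=-]

DIRTY = [1]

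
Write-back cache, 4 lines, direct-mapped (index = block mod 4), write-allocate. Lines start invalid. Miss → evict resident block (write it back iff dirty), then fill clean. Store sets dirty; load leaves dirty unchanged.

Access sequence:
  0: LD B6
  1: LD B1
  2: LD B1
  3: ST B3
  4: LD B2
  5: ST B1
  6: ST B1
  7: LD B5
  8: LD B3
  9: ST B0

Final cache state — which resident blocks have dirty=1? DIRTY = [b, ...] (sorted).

DIRTY = [0, 3]

0: R B6 -> L2 miss  d=-]
1: R B1 -> L1 miss  d=-]
2: R B1 -> L1 hit  d=-]
3: W B3 -> L3 miss  d=D]
4: R B2 -> L2 miss  d=-]
5: W B1 -> L1 hit  d=D]
6: W B1 -> L1 hit  d=D]
7: R B5 -> L1 miss wb->B1  d=-]
8: R B3 -> L3 hit  d=D]
9: W B0 -> L0 miss  d=D]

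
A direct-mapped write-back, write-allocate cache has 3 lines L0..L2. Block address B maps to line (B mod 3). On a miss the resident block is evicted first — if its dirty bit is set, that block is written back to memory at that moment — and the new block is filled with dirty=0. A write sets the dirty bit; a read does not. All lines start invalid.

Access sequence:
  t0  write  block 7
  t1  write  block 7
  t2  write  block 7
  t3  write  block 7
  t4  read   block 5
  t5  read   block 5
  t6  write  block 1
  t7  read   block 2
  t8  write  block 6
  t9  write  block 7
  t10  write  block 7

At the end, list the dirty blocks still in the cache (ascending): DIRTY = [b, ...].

0: W B7 -> L1 miss  d=D]
1: W B7 -> L1 hit  d=D]
2: W B7 -> L1 hit  d=D]
3: W B7 -> L1 hit  d=D]
4: R B5 -> L2 miss  d=-]
5: R B5 -> L2 hit  d=-]
6: W B1 -> L1 miss wb->B7  d=D]
7: R B2 -> L2 miss  d=-]
8: W B6 -> L0 miss  d=D]
9: W B7 -> L1 miss wb->B1  d=D]
10: W B7 -> L1 hit  d=D]

DIRTY = [6, 7]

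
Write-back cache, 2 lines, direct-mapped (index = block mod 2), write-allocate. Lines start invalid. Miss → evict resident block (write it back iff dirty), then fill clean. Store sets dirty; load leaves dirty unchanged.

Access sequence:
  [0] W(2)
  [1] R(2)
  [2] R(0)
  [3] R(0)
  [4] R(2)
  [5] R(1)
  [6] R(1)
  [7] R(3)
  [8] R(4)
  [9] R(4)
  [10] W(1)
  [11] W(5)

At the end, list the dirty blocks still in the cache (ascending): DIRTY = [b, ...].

0: W B2 -> L0 miss  d=D]
1: R B2 -> L0 hit  d=D]
2: R B0 -> L0 miss wb->B2  d=-]
3: R B0 -> L0 hit  d=-]
4: R B2 -> L0 miss  d=-]
5: R B1 -> L1 miss  d=-]
6: R B1 -> L1 hit  d=-]
7: R B3 -> L1 miss  d=-]
8: R B4 -> L0 miss  d=-]
9: R B4 -> L0 hit  d=-]
10: W B1 -> L1 miss  d=D]
11: W B5 -> L1 miss wb->B1  d=D]

DIRTY = [5]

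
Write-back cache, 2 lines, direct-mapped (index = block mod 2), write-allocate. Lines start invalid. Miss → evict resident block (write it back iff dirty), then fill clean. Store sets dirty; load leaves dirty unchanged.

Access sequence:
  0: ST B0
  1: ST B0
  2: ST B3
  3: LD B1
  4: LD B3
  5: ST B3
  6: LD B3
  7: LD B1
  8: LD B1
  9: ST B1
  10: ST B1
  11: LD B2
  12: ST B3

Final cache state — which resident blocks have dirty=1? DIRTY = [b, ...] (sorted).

DIRTY = [3]

0: W B0 → L0 miss [D]
1: W B0 → L0 hit [D]
2: W B3 → L1 miss [D]
3: R B1 → L1 miss wb→B3 [-]
4: R B3 → L1 miss [-]
5: W B3 → L1 hit [D]
6: R B3 → L1 hit [D]
7: R B1 → L1 miss wb→B3 [-]
8: R B1 → L1 hit [-]
9: W B1 → L1 hit [D]
10: W B1 → L1 hit [D]
11: R B2 → L0 miss wb→B0 [-]
12: W B3 → L1 miss wb→B1 [D]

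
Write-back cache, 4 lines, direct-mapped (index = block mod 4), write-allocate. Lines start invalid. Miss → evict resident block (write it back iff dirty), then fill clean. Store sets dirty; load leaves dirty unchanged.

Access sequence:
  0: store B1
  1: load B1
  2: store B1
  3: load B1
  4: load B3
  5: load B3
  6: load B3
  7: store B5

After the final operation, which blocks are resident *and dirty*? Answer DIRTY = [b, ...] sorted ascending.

  0 | W B1 → L1 miss [D]
  1 | R B1 → L1 hit [D]
  2 | W B1 → L1 hit [D]
  3 | R B1 → L1 hit [D]
  4 | R B3 → L3 miss [-]
  5 | R B3 → L3 hit [-]
  6 | R B3 → L3 hit [-]
  7 | W B5 → L1 miss wb→B1 [D]

DIRTY = [5]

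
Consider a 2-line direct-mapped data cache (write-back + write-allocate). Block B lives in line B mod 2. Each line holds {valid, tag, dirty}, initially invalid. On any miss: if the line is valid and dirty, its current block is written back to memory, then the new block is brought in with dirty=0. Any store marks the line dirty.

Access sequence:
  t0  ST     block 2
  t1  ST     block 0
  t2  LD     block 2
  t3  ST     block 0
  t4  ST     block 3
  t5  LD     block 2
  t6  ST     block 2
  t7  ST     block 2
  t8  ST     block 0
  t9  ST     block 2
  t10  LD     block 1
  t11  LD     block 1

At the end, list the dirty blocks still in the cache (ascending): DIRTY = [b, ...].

0: W B2 -> L0 miss  d=D]
1: W B0 -> L0 miss wb->B2  d=D]
2: R B2 -> L0 miss wb->B0  d=-]
3: W B0 -> L0 miss  d=D]
4: W B3 -> L1 miss  d=D]
5: R B2 -> L0 miss wb->B0  d=-]
6: W B2 -> L0 hit  d=D]
7: W B2 -> L0 hit  d=D]
8: W B0 -> L0 miss wb->B2  d=D]
9: W B2 -> L0 miss wb->B0  d=D]
10: R B1 -> L1 miss wb->B3  d=-]
11: R B1 -> L1 hit  d=-]

DIRTY = [2]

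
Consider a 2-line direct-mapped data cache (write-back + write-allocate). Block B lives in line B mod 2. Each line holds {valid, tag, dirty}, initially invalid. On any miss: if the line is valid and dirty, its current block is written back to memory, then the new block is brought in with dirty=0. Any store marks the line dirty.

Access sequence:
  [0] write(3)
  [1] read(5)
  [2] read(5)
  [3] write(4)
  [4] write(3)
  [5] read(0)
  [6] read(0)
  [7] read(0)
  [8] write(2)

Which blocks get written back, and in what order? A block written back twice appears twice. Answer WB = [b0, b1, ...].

WB = [3, 4]

0: W B3 → L1 miss [D]
1: R B5 → L1 miss wb→B3 [-]
2: R B5 → L1 hit [-]
3: W B4 → L0 miss [D]
4: W B3 → L1 miss [D]
5: R B0 → L0 miss wb→B4 [-]
6: R B0 → L0 hit [-]
7: R B0 → L0 hit [-]
8: W B2 → L0 miss [D]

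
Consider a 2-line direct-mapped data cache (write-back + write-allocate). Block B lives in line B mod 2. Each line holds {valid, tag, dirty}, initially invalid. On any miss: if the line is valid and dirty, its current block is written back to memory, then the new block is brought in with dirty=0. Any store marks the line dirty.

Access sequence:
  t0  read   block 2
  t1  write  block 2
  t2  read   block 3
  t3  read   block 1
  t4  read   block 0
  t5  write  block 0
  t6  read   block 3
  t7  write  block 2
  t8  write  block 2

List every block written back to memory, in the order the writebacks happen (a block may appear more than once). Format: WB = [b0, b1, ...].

  0 | R B2 → L0 miss [-]
  1 | W B2 → L0 hit [D]
  2 | R B3 → L1 miss [-]
  3 | R B1 → L1 miss [-]
  4 | R B0 → L0 miss wb→B2 [-]
  5 | W B0 → L0 hit [D]
  6 | R B3 → L1 miss [-]
  7 | W B2 → L0 miss wb→B0 [D]
  8 | W B2 → L0 hit [D]

WB = [2, 0]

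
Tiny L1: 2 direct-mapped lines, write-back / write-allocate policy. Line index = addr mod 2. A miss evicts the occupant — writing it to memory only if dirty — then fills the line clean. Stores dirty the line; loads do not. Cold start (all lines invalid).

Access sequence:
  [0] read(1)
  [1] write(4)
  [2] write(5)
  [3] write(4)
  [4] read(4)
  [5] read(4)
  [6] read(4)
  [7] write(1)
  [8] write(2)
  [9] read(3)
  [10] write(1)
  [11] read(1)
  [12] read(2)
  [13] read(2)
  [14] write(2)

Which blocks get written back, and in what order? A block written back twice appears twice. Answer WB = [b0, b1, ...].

0: R B1 → L1 miss [-]
1: W B4 → L0 miss [D]
2: W B5 → L1 miss [D]
3: W B4 → L0 hit [D]
4: R B4 → L0 hit [D]
5: R B4 → L0 hit [D]
6: R B4 → L0 hit [D]
7: W B1 → L1 miss wb→B5 [D]
8: W B2 → L0 miss wb→B4 [D]
9: R B3 → L1 miss wb→B1 [-]
10: W B1 → L1 miss [D]
11: R B1 → L1 hit [D]
12: R B2 → L0 hit [D]
13: R B2 → L0 hit [D]
14: W B2 → L0 hit [D]

WB = [5, 4, 1]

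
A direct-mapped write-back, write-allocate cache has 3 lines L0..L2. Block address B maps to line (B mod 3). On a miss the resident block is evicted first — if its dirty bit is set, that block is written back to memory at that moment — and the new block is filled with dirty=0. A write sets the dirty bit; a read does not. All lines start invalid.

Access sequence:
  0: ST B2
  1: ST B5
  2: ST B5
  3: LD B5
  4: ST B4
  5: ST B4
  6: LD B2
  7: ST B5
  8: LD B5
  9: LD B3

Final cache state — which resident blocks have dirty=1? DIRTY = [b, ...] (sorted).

  0 | W B2 → L2 miss [D]
  1 | W B5 → L2 miss wb→B2 [D]
  2 | W B5 → L2 hit [D]
  3 | R B5 → L2 hit [D]
  4 | W B4 → L1 miss [D]
  5 | W B4 → L1 hit [D]
  6 | R B2 → L2 miss wb→B5 [-]
  7 | W B5 → L2 miss [D]
  8 | R B5 → L2 hit [D]
  9 | R B3 → L0 miss [-]

DIRTY = [4, 5]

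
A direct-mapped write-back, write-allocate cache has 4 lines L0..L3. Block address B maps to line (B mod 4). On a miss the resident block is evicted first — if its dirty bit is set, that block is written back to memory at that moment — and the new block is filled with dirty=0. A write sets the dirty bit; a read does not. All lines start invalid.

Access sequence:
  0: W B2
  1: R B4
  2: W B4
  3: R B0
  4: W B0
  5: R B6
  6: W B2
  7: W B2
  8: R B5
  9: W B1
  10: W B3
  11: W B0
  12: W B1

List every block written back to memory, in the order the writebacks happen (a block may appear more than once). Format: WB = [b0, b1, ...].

0: W B2 -> L2 miss  d=D]
1: R B4 -> L0 miss  d=-]
2: W B4 -> L0 hit  d=D]
3: R B0 -> L0 miss wb->B4  d=-]
4: W B0 -> L0 hit  d=D]
5: R B6 -> L2 miss wb->B2  d=-]
6: W B2 -> L2 miss  d=D]
7: W B2 -> L2 hit  d=D]
8: R B5 -> L1 miss  d=-]
9: W B1 -> L1 miss  d=D]
10: W B3 -> L3 miss  d=D]
11: W B0 -> L0 hit  d=D]
12: W B1 -> L1 hit  d=D]

WB = [4, 2]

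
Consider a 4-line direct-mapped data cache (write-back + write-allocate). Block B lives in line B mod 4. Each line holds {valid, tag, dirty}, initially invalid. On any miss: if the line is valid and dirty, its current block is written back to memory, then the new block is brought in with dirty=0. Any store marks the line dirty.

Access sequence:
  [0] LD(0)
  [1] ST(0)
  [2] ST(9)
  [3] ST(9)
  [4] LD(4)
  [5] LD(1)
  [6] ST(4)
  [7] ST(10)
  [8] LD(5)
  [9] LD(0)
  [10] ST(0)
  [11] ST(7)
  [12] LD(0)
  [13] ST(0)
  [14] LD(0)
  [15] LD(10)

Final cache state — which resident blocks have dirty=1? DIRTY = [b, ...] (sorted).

0: R B0 → L0 miss [-]
1: W B0 → L0 hit [D]
2: W B9 → L1 miss [D]
3: W B9 → L1 hit [D]
4: R B4 → L0 miss wb→B0 [-]
5: R B1 → L1 miss wb→B9 [-]
6: W B4 → L0 hit [D]
7: W B10 → L2 miss [D]
8: R B5 → L1 miss [-]
9: R B0 → L0 miss wb→B4 [-]
10: W B0 → L0 hit [D]
11: W B7 → L3 miss [D]
12: R B0 → L0 hit [D]
13: W B0 → L0 hit [D]
14: R B0 → L0 hit [D]
15: R B10 → L2 hit [D]

DIRTY = [0, 7, 10]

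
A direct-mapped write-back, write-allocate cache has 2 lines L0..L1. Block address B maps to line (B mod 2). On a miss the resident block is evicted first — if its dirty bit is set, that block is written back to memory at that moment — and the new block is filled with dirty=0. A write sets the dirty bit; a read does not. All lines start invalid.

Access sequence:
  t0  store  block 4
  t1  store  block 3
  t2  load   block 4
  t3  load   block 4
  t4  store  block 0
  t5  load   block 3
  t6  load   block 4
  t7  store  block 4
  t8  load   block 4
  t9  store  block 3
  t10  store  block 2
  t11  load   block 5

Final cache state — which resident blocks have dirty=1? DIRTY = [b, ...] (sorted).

DIRTY = [2]

  0 | W B4 → L0 miss [D]
  1 | W B3 → L1 miss [D]
  2 | R B4 → L0 hit [D]
  3 | R B4 → L0 hit [D]
  4 | W B0 → L0 miss wb→B4 [D]
  5 | R B3 → L1 hit [D]
  6 | R B4 → L0 miss wb→B0 [-]
  7 | W B4 → L0 hit [D]
  8 | R B4 → L0 hit [D]
  9 | W B3 → L1 hit [D]
  10 | W B2 → L0 miss wb→B4 [D]
  11 | R B5 → L1 miss wb→B3 [-]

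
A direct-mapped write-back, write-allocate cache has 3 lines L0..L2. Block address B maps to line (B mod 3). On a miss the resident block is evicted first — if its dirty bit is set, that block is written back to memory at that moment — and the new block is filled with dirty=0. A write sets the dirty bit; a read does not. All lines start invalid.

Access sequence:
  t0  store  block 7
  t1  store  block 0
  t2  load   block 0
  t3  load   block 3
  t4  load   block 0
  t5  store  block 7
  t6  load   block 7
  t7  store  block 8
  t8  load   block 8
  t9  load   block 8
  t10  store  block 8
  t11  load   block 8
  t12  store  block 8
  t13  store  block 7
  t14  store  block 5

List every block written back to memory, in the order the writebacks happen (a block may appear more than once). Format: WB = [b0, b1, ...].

WB = [0, 8]

0: W B7 → L1 miss [D]
1: W B0 → L0 miss [D]
2: R B0 → L0 hit [D]
3: R B3 → L0 miss wb→B0 [-]
4: R B0 → L0 miss [-]
5: W B7 → L1 hit [D]
6: R B7 → L1 hit [D]
7: W B8 → L2 miss [D]
8: R B8 → L2 hit [D]
9: R B8 → L2 hit [D]
10: W B8 → L2 hit [D]
11: R B8 → L2 hit [D]
12: W B8 → L2 hit [D]
13: W B7 → L1 hit [D]
14: W B5 → L2 miss wb→B8 [D]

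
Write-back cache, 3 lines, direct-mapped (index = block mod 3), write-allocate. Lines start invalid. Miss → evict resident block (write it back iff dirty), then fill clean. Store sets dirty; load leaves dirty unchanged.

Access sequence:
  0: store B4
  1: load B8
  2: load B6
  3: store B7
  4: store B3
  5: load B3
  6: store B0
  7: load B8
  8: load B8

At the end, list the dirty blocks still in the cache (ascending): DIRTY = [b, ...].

0: W B4 → L1 miss [D]
1: R B8 → L2 miss [-]
2: R B6 → L0 miss [-]
3: W B7 → L1 miss wb→B4 [D]
4: W B3 → L0 miss [D]
5: R B3 → L0 hit [D]
6: W B0 → L0 miss wb→B3 [D]
7: R B8 → L2 hit [-]
8: R B8 → L2 hit [-]

DIRTY = [0, 7]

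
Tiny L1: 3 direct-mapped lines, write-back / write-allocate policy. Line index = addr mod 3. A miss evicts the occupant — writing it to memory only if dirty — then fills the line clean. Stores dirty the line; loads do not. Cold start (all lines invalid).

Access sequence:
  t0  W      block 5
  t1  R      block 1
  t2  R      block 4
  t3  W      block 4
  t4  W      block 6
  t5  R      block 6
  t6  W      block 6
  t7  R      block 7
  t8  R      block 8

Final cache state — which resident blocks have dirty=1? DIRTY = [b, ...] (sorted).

DIRTY = [6]

  0 | W B5 → L2 miss [D]
  1 | R B1 → L1 miss [-]
  2 | R B4 → L1 miss [-]
  3 | W B4 → L1 hit [D]
  4 | W B6 → L0 miss [D]
  5 | R B6 → L0 hit [D]
  6 | W B6 → L0 hit [D]
  7 | R B7 → L1 miss wb→B4 [-]
  8 | R B8 → L2 miss wb→B5 [-]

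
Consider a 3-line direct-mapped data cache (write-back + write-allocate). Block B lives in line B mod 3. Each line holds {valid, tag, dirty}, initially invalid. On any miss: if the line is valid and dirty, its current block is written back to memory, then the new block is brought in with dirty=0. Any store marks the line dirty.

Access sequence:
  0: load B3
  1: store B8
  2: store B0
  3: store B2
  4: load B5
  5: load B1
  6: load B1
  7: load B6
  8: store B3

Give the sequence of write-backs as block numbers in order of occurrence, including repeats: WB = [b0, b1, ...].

0: R B3 -> L0 miss  d=-]
1: W B8 -> L2 miss  d=D]
2: W B0 -> L0 miss  d=D]
3: W B2 -> L2 miss wb->B8  d=D]
4: R B5 -> L2 miss wb->B2  d=-]
5: R B1 -> L1 miss  d=-]
6: R B1 -> L1 hit  d=-]
7: R B6 -> L0 miss wb->B0  d=-]
8: W B3 -> L0 miss  d=D]

WB = [8, 2, 0]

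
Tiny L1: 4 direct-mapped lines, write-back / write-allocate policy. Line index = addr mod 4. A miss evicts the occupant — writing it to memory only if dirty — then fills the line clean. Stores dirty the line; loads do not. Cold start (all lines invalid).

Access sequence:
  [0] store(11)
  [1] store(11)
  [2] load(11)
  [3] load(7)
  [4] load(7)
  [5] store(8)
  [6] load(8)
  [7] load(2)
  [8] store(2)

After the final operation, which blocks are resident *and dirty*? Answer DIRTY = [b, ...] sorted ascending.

0: W B11 -> L3 miss  d=D]
1: W B11 -> L3 hit  d=D]
2: R B11 -> L3 hit  d=D]
3: R B7 -> L3 miss wb->B11  d=-]
4: R B7 -> L3 hit  d=-]
5: W B8 -> L0 miss  d=D]
6: R B8 -> L0 hit  d=D]
7: R B2 -> L2 miss  d=-]
8: W B2 -> L2 hit  d=D]

DIRTY = [2, 8]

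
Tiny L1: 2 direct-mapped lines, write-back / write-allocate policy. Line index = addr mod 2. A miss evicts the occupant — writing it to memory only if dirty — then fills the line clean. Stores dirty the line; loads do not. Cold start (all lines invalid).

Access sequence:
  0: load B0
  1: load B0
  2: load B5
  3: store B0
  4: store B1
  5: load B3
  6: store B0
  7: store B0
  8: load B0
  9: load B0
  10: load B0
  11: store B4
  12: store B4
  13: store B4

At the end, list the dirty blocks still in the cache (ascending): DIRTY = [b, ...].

0: R B0 → L0 miss [-]
1: R B0 → L0 hit [-]
2: R B5 → L1 miss [-]
3: W B0 → L0 hit [D]
4: W B1 → L1 miss [D]
5: R B3 → L1 miss wb→B1 [-]
6: W B0 → L0 hit [D]
7: W B0 → L0 hit [D]
8: R B0 → L0 hit [D]
9: R B0 → L0 hit [D]
10: R B0 → L0 hit [D]
11: W B4 → L0 miss wb→B0 [D]
12: W B4 → L0 hit [D]
13: W B4 → L0 hit [D]

DIRTY = [4]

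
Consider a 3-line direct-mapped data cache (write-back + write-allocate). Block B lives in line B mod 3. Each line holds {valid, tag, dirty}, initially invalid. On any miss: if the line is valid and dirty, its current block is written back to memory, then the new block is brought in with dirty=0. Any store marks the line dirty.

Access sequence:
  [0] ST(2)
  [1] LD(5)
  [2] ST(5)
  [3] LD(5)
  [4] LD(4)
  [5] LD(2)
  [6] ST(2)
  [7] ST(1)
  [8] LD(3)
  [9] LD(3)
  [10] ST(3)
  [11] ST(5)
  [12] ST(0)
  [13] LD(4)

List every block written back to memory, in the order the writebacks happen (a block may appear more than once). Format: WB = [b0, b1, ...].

0: W B2 -> L2 miss  d=D]
1: R B5 -> L2 miss wb->B2  d=-]
2: W B5 -> L2 hit  d=D]
3: R B5 -> L2 hit  d=D]
4: R B4 -> L1 miss  d=-]
5: R B2 -> L2 miss wb->B5  d=-]
6: W B2 -> L2 hit  d=D]
7: W B1 -> L1 miss  d=D]
8: R B3 -> L0 miss  d=-]
9: R B3 -> L0 hit  d=-]
10: W B3 -> L0 hit  d=D]
11: W B5 -> L2 miss wb->B2  d=D]
12: W B0 -> L0 miss wb->B3  d=D]
13: R B4 -> L1 miss wb->B1  d=-]

WB = [2, 5, 2, 3, 1]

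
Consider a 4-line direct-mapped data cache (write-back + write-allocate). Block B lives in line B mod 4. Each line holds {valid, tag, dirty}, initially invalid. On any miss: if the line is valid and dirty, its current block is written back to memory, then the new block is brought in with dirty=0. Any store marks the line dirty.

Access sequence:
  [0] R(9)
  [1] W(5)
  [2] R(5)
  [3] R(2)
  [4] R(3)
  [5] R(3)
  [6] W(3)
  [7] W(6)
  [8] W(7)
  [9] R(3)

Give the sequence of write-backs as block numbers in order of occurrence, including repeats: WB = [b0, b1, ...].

  0 | R B9 → L1 miss [-]
  1 | W B5 → L1 miss [D]
  2 | R B5 → L1 hit [D]
  3 | R B2 → L2 miss [-]
  4 | R B3 → L3 miss [-]
  5 | R B3 → L3 hit [-]
  6 | W B3 → L3 hit [D]
  7 | W B6 → L2 miss [D]
  8 | W B7 → L3 miss wb→B3 [D]
  9 | R B3 → L3 miss wb→B7 [-]

WB = [3, 7]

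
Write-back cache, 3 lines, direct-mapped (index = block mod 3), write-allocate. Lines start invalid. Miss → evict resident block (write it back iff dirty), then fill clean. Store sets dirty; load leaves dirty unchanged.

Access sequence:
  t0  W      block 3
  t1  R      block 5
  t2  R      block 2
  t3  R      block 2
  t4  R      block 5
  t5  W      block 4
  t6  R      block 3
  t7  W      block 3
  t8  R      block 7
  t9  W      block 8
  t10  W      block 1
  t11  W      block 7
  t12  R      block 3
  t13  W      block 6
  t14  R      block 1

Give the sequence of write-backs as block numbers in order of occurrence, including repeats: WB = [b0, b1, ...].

WB = [4, 1, 3, 7]

0: W B3 → L0 miss [D]
1: R B5 → L2 miss [-]
2: R B2 → L2 miss [-]
3: R B2 → L2 hit [-]
4: R B5 → L2 miss [-]
5: W B4 → L1 miss [D]
6: R B3 → L0 hit [D]
7: W B3 → L0 hit [D]
8: R B7 → L1 miss wb→B4 [-]
9: W B8 → L2 miss [D]
10: W B1 → L1 miss [D]
11: W B7 → L1 miss wb→B1 [D]
12: R B3 → L0 hit [D]
13: W B6 → L0 miss wb→B3 [D]
14: R B1 → L1 miss wb→B7 [-]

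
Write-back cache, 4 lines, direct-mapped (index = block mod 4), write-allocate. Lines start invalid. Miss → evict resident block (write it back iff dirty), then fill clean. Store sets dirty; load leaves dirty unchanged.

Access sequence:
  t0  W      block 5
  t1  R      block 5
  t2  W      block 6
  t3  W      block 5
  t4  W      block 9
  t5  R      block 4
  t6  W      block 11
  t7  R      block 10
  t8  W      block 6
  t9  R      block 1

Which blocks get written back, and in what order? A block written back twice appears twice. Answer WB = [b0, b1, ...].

0: W B5 → L1 miss [D]
1: R B5 → L1 hit [D]
2: W B6 → L2 miss [D]
3: W B5 → L1 hit [D]
4: W B9 → L1 miss wb→B5 [D]
5: R B4 → L0 miss [-]
6: W B11 → L3 miss [D]
7: R B10 → L2 miss wb→B6 [-]
8: W B6 → L2 miss [D]
9: R B1 → L1 miss wb→B9 [-]

WB = [5, 6, 9]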